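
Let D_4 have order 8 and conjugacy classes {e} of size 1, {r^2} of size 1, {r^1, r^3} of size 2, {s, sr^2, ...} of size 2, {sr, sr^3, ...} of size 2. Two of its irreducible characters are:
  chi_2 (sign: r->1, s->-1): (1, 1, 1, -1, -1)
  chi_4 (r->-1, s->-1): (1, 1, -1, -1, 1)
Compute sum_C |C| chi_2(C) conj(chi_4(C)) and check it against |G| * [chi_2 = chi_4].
Sum = 0; so <chi_2, chi_4> = 0 (distinct irreducibles are orthogonal).

Working: Compute term by term over conjugacy classes (|C| * chi_2(C) * conj(chi_4(C))):
  1*(1)*conj(1) + 1*(1)*conj(1) + 2*(1)*conj(-1) + 2*(-1)*conj(-1) + 2*(-1)*conj(1)
  = (1) + (1) + (-2) + (2) + (-2)
  = 0.
Dividing by |G| = 8 gives 0/8 = 0, matching the row-orthogonality relation <chi_2, chi_4> = [chi_2 = chi_4].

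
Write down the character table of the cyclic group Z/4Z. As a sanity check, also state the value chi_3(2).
Character table of Z/4Z (irreps indexed chi_0,...,chi_3 with chi_k(m) = zeta_4^(k*m), zeta_4 = exp(2*pi*i/4)):
  irrep \ class  {0} (size 1)  {1} (size 1)  {2} (size 1)  {3} (size 1)
  chi_0          1             1             1             1           
  chi_1          1             I             -1            -I          
  chi_2          1             -1            1             -1          
  chi_3          1             -I            -1            I           

Spot check: chi_3(2) = zeta_4^(3*2) = zeta_4^6 = -1.

Z/4Z is abelian, so all 4 irreducible complex representations are 1-dimensional. They are given by chi_k(m) = zeta_4^(k*m) for k = 0,...,3. Row orthogonality: sum_m chi_k(m) conj(chi_l(m)) = 4 * [k = l].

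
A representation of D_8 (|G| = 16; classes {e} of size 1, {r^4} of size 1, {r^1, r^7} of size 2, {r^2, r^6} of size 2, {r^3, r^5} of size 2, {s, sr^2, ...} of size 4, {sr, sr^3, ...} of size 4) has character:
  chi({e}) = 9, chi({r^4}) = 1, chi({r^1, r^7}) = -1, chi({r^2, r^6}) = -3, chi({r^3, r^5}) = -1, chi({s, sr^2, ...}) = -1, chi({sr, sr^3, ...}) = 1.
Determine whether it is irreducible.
Not irreducible (reducible): <chi, chi> = 7 > 1.

<chi, chi> = (1/|G|) sum_C |C| * |chi(C)|^2 = (1/16)[1*|9|^2 + 1*|1|^2 + 2*|-1|^2 + 2*|-3|^2 + 2*|-1|^2 + 4*|-1|^2 + 4*|1|^2]
  = (1/16)[(81) + (1) + (2) + (18) + (2) + (4) + (4)] = 112/16 = 7.
A character is irreducible iff <chi, chi> = 1, so this representation is reducible.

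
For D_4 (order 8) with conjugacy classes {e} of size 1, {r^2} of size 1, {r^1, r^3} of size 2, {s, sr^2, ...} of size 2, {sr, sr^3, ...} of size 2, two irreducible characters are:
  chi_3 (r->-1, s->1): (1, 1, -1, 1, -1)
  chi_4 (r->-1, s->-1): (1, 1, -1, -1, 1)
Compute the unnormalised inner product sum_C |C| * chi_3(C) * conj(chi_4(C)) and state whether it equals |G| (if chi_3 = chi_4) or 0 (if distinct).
Sum = 0; so <chi_3, chi_4> = 0 (distinct irreducibles are orthogonal).

Details: Compute term by term over conjugacy classes (|C| * chi_3(C) * conj(chi_4(C))):
  1*(1)*conj(1) + 1*(1)*conj(1) + 2*(-1)*conj(-1) + 2*(1)*conj(-1) + 2*(-1)*conj(1)
  = (1) + (1) + (2) + (-2) + (-2)
  = 0.
Dividing by |G| = 8 gives 0/8 = 0, matching the row-orthogonality relation <chi_3, chi_4> = [chi_3 = chi_4].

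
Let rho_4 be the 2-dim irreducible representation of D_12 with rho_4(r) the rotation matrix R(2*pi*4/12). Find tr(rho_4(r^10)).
chi_{rho_4}(r^10) = 2*cos(2*pi*4*10/12) = -1

Working: rho_4(r^10) is rotation by angle 2*pi*4*10/12, whose trace is 2*cos(2*pi*4*10/12) = -1.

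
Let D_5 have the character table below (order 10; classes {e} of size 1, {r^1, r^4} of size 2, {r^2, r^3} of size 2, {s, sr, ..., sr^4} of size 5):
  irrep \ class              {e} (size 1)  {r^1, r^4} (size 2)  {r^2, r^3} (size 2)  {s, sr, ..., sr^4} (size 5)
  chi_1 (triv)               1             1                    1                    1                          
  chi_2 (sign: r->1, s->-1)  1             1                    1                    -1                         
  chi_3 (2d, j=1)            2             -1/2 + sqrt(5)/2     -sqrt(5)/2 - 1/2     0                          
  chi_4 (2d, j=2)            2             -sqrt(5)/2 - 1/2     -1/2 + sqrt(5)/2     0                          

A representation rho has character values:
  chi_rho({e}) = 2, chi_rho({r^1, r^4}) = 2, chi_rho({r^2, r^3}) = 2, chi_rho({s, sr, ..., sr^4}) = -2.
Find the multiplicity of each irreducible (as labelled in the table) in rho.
Multiplicities: chi_1: 0, chi_2: 2, chi_3: 0, chi_4: 0.

Working: Use <chi_rho, chi> = (1/|G|) sum_C |C| * chi_rho(C) * conj(chi(C)) with |G| = 10 for each irreducible chi in the table:
  <chi_rho, chi_1> = (1/10)[1*(2)*conj(1) + 2*(2)*conj(1) + 2*(2)*conj(1) + 5*(-2)*conj(1)]
      = (1/10)[(2) + (4) + (4) + (-10)] = 0/10 = 0
  <chi_rho, chi_2> = (1/10)[1*(2)*conj(1) + 2*(2)*conj(1) + 2*(2)*conj(1) + 5*(-2)*conj(-1)]
      = (1/10)[(2) + (4) + (4) + (10)] = 20/10 = 2
  <chi_rho, chi_3> = (1/10)[1*(2)*conj(2) + 2*(2)*conj(-1/2 + sqrt(5)/2) + 2*(2)*conj(-sqrt(5)/2 - 1/2) + 5*(-2)*conj(0)]
      = (1/10)[(4) + (-2 + 2*sqrt(5)) + (-2*sqrt(5) - 2) + (0)] = 0/10 = 0
  <chi_rho, chi_4> = (1/10)[1*(2)*conj(2) + 2*(2)*conj(-sqrt(5)/2 - 1/2) + 2*(2)*conj(-1/2 + sqrt(5)/2) + 5*(-2)*conj(0)]
      = (1/10)[(4) + (-2*sqrt(5) - 2) + (-2 + 2*sqrt(5)) + (0)] = 0/10 = 0
Dimension check: dim(rho) = sum (mult * dim) = 0*1 + 2*1 + 0*2 + 0*2 = 2 = chi_rho(e) = 2.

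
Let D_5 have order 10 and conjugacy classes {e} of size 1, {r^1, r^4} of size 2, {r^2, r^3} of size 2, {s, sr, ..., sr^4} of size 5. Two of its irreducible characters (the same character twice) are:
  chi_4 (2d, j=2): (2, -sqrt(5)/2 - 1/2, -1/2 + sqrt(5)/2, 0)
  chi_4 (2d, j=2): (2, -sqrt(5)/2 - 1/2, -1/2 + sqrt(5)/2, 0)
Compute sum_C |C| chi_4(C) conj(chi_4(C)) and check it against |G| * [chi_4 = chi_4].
Sum = 10 = |G| = 10; so <chi_4, chi_4> = 1 (norm-1 confirms irreducibility).

Solution. Compute term by term over conjugacy classes (|C| * chi_4(C) * conj(chi_4(C))):
  1*(2)*conj(2) + 2*(-sqrt(5)/2 - 1/2)*conj(-sqrt(5)/2 - 1/2) + 2*(-1/2 + sqrt(5)/2)*conj(-1/2 + sqrt(5)/2) + 5*(0)*conj(0)
  = (4) + (sqrt(5) + 3) + (3 - sqrt(5)) + (0)
  = 10.
Dividing by |G| = 10 gives 10/10 = 1, matching the row-orthogonality relation <chi_4, chi_4> = [chi_4 = chi_4].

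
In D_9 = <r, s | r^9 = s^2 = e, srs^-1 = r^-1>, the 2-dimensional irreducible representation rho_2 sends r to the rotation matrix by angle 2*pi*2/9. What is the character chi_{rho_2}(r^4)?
chi_{rho_2}(r^4) = 2*cos(2*pi*2*4/9) = 2*cos(2*pi/9)

Argument: rho_2(r^4) is rotation by angle 2*pi*2*4/9, whose trace is 2*cos(2*pi*2*4/9) = 2*cos(2*pi/9).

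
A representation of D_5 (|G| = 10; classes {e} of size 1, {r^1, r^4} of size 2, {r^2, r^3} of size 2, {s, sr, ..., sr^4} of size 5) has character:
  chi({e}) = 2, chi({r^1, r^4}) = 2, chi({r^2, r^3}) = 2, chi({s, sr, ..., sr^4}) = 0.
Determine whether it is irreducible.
Not irreducible (reducible): <chi, chi> = 2 > 1.

Explanation: <chi, chi> = (1/|G|) sum_C |C| * |chi(C)|^2 = (1/10)[1*|2|^2 + 2*|2|^2 + 2*|2|^2 + 5*|0|^2]
  = (1/10)[(4) + (8) + (8) + (0)] = 20/10 = 2.
A character is irreducible iff <chi, chi> = 1, so this representation is reducible.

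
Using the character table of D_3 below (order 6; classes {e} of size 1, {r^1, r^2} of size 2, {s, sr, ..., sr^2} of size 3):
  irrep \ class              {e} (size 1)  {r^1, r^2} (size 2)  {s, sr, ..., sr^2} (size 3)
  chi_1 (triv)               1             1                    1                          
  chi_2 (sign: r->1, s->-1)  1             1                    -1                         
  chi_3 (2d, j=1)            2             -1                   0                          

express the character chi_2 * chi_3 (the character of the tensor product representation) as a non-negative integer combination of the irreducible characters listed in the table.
chi_2 tensor chi_3 = chi_3 (all other irreducibles have multiplicity 0).

Explanation: The character of a tensor product is the pointwise product (chi_2 * chi_3)(C) = chi_2(C) * chi_3(C):
  {e}: (1)*(2), {r^1, r^2}: (1)*(-1), {s, sr, ..., sr^2}: (-1)*(0)
so (chi_2 * chi_3) takes values
  {e} -> 2, {r^1, r^2} -> -1, {s, sr, ..., sr^2} -> 0.
Now take the inner product of this character with each irreducible chi from the table, <chi_2*chi_3, chi> = (1/6) sum_C |C| (chi_2*chi_3)(C) conj(chi(C)):
  <chi_2*chi_3, chi_1> = (1/6)[1*(2)*conj(1) + 2*(-1)*conj(1) + 3*(0)*conj(1)]
      = (1/6)[(2) + (-2) + (0)] = 0/6 = 0
  <chi_2*chi_3, chi_2> = (1/6)[1*(2)*conj(1) + 2*(-1)*conj(1) + 3*(0)*conj(-1)]
      = (1/6)[(2) + (-2) + (0)] = 0/6 = 0
  <chi_2*chi_3, chi_3> = (1/6)[1*(2)*conj(2) + 2*(-1)*conj(-1) + 3*(0)*conj(0)]
      = (1/6)[(4) + (2) + (0)] = 6/6 = 1
Hence the multiplicities are chi_3: 1. Dimension check: dim(chi_2)*dim(chi_3) = 1*2 = 2 and sum (mult * dim) = 1*2 = 2.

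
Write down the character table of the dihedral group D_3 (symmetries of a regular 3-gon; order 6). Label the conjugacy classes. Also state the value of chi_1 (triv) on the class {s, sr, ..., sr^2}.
Conjugacy classes: {e} of size 1, {r^1, r^2} of size 2, {s, sr, ..., sr^2} of size 3.
Character table:
  irrep \ class              {e} (size 1)  {r^1, r^2} (size 2)  {s, sr, ..., sr^2} (size 3)
  chi_1 (triv)               1             1                    1                          
  chi_2 (sign: r->1, s->-1)  1             1                    -1                         
  chi_3 (2d, j=1)            2             -1                   0                          

Spot check: chi_1 (triv) on {s, sr, ..., sr^2} = 1.

Solution. D_3 has order 2*3 = 6 with 3 conjugacy classes, hence 3 irreducibles. Sum of squared dims 1 + 1 + 4 = 6 = |G|. Linear characters come from the abelianisation; the 2-dimensional irreps have character r^k -> 2*cos(2*pi*j*k/3), reflections -> 0.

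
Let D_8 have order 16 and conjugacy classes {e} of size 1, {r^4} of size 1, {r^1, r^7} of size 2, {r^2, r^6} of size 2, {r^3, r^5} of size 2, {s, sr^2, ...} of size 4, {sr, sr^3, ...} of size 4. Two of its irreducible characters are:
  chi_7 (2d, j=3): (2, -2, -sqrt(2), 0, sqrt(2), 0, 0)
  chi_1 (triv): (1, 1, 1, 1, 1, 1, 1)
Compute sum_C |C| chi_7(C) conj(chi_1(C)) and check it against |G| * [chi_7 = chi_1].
Sum = 0; so <chi_7, chi_1> = 0 (distinct irreducibles are orthogonal).

Working: Compute term by term over conjugacy classes (|C| * chi_7(C) * conj(chi_1(C))):
  1*(2)*conj(1) + 1*(-2)*conj(1) + 2*(-sqrt(2))*conj(1) + 2*(0)*conj(1) + 2*(sqrt(2))*conj(1) + 4*(0)*conj(1) + 4*(0)*conj(1)
  = (2) + (-2) + (-2*sqrt(2)) + (0) + (2*sqrt(2)) + (0) + (0)
  = 0.
Dividing by |G| = 16 gives 0/16 = 0, matching the row-orthogonality relation <chi_7, chi_1> = [chi_7 = chi_1].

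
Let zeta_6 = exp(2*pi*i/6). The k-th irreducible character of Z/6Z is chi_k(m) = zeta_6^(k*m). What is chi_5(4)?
chi_5(4) = zeta_6^20 = exp(2*I*pi/3)

Proof sketch: chi_5(4) = zeta_6^(5*4) = zeta_6^20. Since zeta_6^6 = 1, this equals zeta_6^2 = exp(2*pi*i*2/6) = exp(2*I*pi/3).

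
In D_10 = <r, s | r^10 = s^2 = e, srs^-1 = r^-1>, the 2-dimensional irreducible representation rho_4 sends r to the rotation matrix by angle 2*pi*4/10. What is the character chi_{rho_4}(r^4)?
chi_{rho_4}(r^4) = 2*cos(2*pi*4*4/10) = -sqrt(5)/2 - 1/2

Justification: rho_4(r^4) is rotation by angle 2*pi*4*4/10, whose trace is 2*cos(2*pi*4*4/10) = -sqrt(5)/2 - 1/2.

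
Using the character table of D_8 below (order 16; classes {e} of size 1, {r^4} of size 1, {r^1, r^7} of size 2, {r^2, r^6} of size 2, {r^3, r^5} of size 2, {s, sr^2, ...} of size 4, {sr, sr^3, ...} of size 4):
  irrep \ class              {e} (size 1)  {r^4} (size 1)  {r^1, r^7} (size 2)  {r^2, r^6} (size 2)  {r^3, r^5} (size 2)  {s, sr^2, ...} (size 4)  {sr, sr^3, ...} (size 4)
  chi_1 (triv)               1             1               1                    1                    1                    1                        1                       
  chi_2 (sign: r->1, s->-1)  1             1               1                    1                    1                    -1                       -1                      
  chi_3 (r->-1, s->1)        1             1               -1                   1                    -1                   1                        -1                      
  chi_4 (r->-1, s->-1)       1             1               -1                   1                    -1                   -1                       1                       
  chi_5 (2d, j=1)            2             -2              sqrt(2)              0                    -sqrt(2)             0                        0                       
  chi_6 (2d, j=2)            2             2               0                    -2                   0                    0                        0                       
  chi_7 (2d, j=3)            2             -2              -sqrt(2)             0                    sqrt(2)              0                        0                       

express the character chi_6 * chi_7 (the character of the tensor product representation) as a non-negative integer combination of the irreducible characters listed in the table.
chi_6 tensor chi_7 = chi_5 + chi_7 (all other irreducibles have multiplicity 0).

The character of a tensor product is the pointwise product (chi_6 * chi_7)(C) = chi_6(C) * chi_7(C):
  {e}: (2)*(2), {r^4}: (2)*(-2), {r^1, r^7}: (0)*(-sqrt(2)), {r^2, r^6}: (-2)*(0), {r^3, r^5}: (0)*(sqrt(2)), {s, sr^2, ...}: (0)*(0), {sr, sr^3, ...}: (0)*(0)
so (chi_6 * chi_7) takes values
  {e} -> 4, {r^4} -> -4, {r^1, r^7} -> 0, {r^2, r^6} -> 0, {r^3, r^5} -> 0, {s, sr^2, ...} -> 0, {sr, sr^3, ...} -> 0.
Now take the inner product of this character with each irreducible chi from the table, <chi_6*chi_7, chi> = (1/16) sum_C |C| (chi_6*chi_7)(C) conj(chi(C)):
  <chi_6*chi_7, chi_1> = (1/16)[1*(4)*conj(1) + 1*(-4)*conj(1) + 2*(0)*conj(1) + 2*(0)*conj(1) + 2*(0)*conj(1) + 4*(0)*conj(1) + 4*(0)*conj(1)]
      = (1/16)[(4) + (-4) + (0) + (0) + (0) + (0) + (0)] = 0/16 = 0
  <chi_6*chi_7, chi_2> = (1/16)[1*(4)*conj(1) + 1*(-4)*conj(1) + 2*(0)*conj(1) + 2*(0)*conj(1) + 2*(0)*conj(1) + 4*(0)*conj(-1) + 4*(0)*conj(-1)]
      = (1/16)[(4) + (-4) + (0) + (0) + (0) + (0) + (0)] = 0/16 = 0
  <chi_6*chi_7, chi_3> = (1/16)[1*(4)*conj(1) + 1*(-4)*conj(1) + 2*(0)*conj(-1) + 2*(0)*conj(1) + 2*(0)*conj(-1) + 4*(0)*conj(1) + 4*(0)*conj(-1)]
      = (1/16)[(4) + (-4) + (0) + (0) + (0) + (0) + (0)] = 0/16 = 0
  <chi_6*chi_7, chi_4> = (1/16)[1*(4)*conj(1) + 1*(-4)*conj(1) + 2*(0)*conj(-1) + 2*(0)*conj(1) + 2*(0)*conj(-1) + 4*(0)*conj(-1) + 4*(0)*conj(1)]
      = (1/16)[(4) + (-4) + (0) + (0) + (0) + (0) + (0)] = 0/16 = 0
  <chi_6*chi_7, chi_5> = (1/16)[1*(4)*conj(2) + 1*(-4)*conj(-2) + 2*(0)*conj(sqrt(2)) + 2*(0)*conj(0) + 2*(0)*conj(-sqrt(2)) + 4*(0)*conj(0) + 4*(0)*conj(0)]
      = (1/16)[(8) + (8) + (0) + (0) + (0) + (0) + (0)] = 16/16 = 1
  <chi_6*chi_7, chi_6> = (1/16)[1*(4)*conj(2) + 1*(-4)*conj(2) + 2*(0)*conj(0) + 2*(0)*conj(-2) + 2*(0)*conj(0) + 4*(0)*conj(0) + 4*(0)*conj(0)]
      = (1/16)[(8) + (-8) + (0) + (0) + (0) + (0) + (0)] = 0/16 = 0
  <chi_6*chi_7, chi_7> = (1/16)[1*(4)*conj(2) + 1*(-4)*conj(-2) + 2*(0)*conj(-sqrt(2)) + 2*(0)*conj(0) + 2*(0)*conj(sqrt(2)) + 4*(0)*conj(0) + 4*(0)*conj(0)]
      = (1/16)[(8) + (8) + (0) + (0) + (0) + (0) + (0)] = 16/16 = 1
Hence the multiplicities are chi_5: 1, chi_7: 1. Dimension check: dim(chi_6)*dim(chi_7) = 2*2 = 4 and sum (mult * dim) = 1*2 + 1*2 = 4.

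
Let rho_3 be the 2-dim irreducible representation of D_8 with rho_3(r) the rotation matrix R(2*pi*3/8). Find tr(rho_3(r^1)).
chi_{rho_3}(r^1) = 2*cos(2*pi*3*1/8) = -sqrt(2)

Reasoning: rho_3(r^1) is rotation by angle 2*pi*3*1/8, whose trace is 2*cos(2*pi*3*1/8) = -sqrt(2).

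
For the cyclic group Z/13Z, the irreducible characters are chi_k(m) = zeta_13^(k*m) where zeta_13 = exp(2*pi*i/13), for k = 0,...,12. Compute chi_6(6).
chi_6(6) = zeta_13^36 = exp(-6*I*pi/13)

Argument: chi_6(6) = zeta_13^(6*6) = zeta_13^36. Since zeta_13^13 = 1, this equals zeta_13^10 = exp(2*pi*i*10/13) = exp(-6*I*pi/13).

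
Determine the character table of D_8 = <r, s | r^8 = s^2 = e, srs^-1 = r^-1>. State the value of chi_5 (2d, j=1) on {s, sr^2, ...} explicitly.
Conjugacy classes: {e} of size 1, {r^4} of size 1, {r^1, r^7} of size 2, {r^2, r^6} of size 2, {r^3, r^5} of size 2, {s, sr^2, ...} of size 4, {sr, sr^3, ...} of size 4.
Character table:
  irrep \ class              {e} (size 1)  {r^4} (size 1)  {r^1, r^7} (size 2)  {r^2, r^6} (size 2)  {r^3, r^5} (size 2)  {s, sr^2, ...} (size 4)  {sr, sr^3, ...} (size 4)
  chi_1 (triv)               1             1               1                    1                    1                    1                        1                       
  chi_2 (sign: r->1, s->-1)  1             1               1                    1                    1                    -1                       -1                      
  chi_3 (r->-1, s->1)        1             1               -1                   1                    -1                   1                        -1                      
  chi_4 (r->-1, s->-1)       1             1               -1                   1                    -1                   -1                       1                       
  chi_5 (2d, j=1)            2             -2              sqrt(2)              0                    -sqrt(2)             0                        0                       
  chi_6 (2d, j=2)            2             2               0                    -2                   0                    0                        0                       
  chi_7 (2d, j=3)            2             -2              -sqrt(2)             0                    sqrt(2)              0                        0                       

Spot check: chi_5 (2d, j=1) on {s, sr^2, ...} = 0.

D_8 has order 2*8 = 16 with 7 conjugacy classes, hence 7 irreducibles. Sum of squared dims 1 + 1 + 1 + 1 + 4 + 4 + 4 = 16 = |G|. Linear characters come from the abelianisation; the 2-dimensional irreps have character r^k -> 2*cos(2*pi*j*k/8), reflections -> 0.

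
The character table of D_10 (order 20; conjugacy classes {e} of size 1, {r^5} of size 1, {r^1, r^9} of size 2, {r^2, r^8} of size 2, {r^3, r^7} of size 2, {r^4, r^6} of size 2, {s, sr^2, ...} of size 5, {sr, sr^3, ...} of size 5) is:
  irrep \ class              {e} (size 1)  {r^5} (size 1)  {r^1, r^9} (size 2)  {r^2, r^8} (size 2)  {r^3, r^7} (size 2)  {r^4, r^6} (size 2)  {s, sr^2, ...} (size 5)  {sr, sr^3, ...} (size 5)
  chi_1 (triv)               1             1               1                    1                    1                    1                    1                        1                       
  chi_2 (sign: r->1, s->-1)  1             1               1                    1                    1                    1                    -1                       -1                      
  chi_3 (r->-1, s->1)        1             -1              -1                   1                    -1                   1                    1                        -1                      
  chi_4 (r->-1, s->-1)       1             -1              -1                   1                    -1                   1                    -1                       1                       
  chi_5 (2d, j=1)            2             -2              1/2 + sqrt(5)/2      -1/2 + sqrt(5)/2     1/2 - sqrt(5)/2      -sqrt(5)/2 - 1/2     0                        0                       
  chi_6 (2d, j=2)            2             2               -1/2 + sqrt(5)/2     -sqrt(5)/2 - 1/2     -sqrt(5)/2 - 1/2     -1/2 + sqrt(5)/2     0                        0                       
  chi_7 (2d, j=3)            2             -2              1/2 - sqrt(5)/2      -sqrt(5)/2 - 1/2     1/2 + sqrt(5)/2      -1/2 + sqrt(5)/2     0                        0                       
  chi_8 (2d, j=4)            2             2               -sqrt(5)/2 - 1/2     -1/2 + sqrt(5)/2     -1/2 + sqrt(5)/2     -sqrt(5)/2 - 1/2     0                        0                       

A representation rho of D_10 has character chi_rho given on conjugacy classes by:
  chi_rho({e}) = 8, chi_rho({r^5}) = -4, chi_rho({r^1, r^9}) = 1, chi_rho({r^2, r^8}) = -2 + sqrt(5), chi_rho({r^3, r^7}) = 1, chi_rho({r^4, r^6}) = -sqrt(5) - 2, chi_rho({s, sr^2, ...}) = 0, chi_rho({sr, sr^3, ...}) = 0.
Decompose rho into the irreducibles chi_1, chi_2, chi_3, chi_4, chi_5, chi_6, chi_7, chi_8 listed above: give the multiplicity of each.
Multiplicities: chi_1: 0, chi_2: 0, chi_3: 0, chi_4: 0, chi_5: 2, chi_6: 0, chi_7: 1, chi_8: 1.

Why: Use <chi_rho, chi> = (1/|G|) sum_C |C| * chi_rho(C) * conj(chi(C)) with |G| = 20 for each irreducible chi in the table:
  <chi_rho, chi_1> = (1/20)[1*(8)*conj(1) + 1*(-4)*conj(1) + 2*(1)*conj(1) + 2*(-2 + sqrt(5))*conj(1) + 2*(1)*conj(1) + 2*(-sqrt(5) - 2)*conj(1) + 5*(0)*conj(1) + 5*(0)*conj(1)]
      = (1/20)[(8) + (-4) + (2) + (-4 + 2*sqrt(5)) + (2) + (-2*sqrt(5) - 4) + (0) + (0)] = 0/20 = 0
  <chi_rho, chi_2> = (1/20)[1*(8)*conj(1) + 1*(-4)*conj(1) + 2*(1)*conj(1) + 2*(-2 + sqrt(5))*conj(1) + 2*(1)*conj(1) + 2*(-sqrt(5) - 2)*conj(1) + 5*(0)*conj(-1) + 5*(0)*conj(-1)]
      = (1/20)[(8) + (-4) + (2) + (-4 + 2*sqrt(5)) + (2) + (-2*sqrt(5) - 4) + (0) + (0)] = 0/20 = 0
  <chi_rho, chi_3> = (1/20)[1*(8)*conj(1) + 1*(-4)*conj(-1) + 2*(1)*conj(-1) + 2*(-2 + sqrt(5))*conj(1) + 2*(1)*conj(-1) + 2*(-sqrt(5) - 2)*conj(1) + 5*(0)*conj(1) + 5*(0)*conj(-1)]
      = (1/20)[(8) + (4) + (-2) + (-4 + 2*sqrt(5)) + (-2) + (-2*sqrt(5) - 4) + (0) + (0)] = 0/20 = 0
  <chi_rho, chi_4> = (1/20)[1*(8)*conj(1) + 1*(-4)*conj(-1) + 2*(1)*conj(-1) + 2*(-2 + sqrt(5))*conj(1) + 2*(1)*conj(-1) + 2*(-sqrt(5) - 2)*conj(1) + 5*(0)*conj(-1) + 5*(0)*conj(1)]
      = (1/20)[(8) + (4) + (-2) + (-4 + 2*sqrt(5)) + (-2) + (-2*sqrt(5) - 4) + (0) + (0)] = 0/20 = 0
  <chi_rho, chi_5> = (1/20)[1*(8)*conj(2) + 1*(-4)*conj(-2) + 2*(1)*conj(1/2 + sqrt(5)/2) + 2*(-2 + sqrt(5))*conj(-1/2 + sqrt(5)/2) + 2*(1)*conj(1/2 - sqrt(5)/2) + 2*(-sqrt(5) - 2)*conj(-sqrt(5)/2 - 1/2) + 5*(0)*conj(0) + 5*(0)*conj(0)]
      = (1/20)[(16) + (8) + (1 + sqrt(5)) + (7 - 3*sqrt(5)) + (1 - sqrt(5)) + (3*sqrt(5) + 7) + (0) + (0)] = 40/20 = 2
  <chi_rho, chi_6> = (1/20)[1*(8)*conj(2) + 1*(-4)*conj(2) + 2*(1)*conj(-1/2 + sqrt(5)/2) + 2*(-2 + sqrt(5))*conj(-sqrt(5)/2 - 1/2) + 2*(1)*conj(-sqrt(5)/2 - 1/2) + 2*(-sqrt(5) - 2)*conj(-1/2 + sqrt(5)/2) + 5*(0)*conj(0) + 5*(0)*conj(0)]
      = (1/20)[(16) + (-8) + (-1 + sqrt(5)) + (-3 + sqrt(5)) + (-sqrt(5) - 1) + (-3 - sqrt(5)) + (0) + (0)] = 0/20 = 0
  <chi_rho, chi_7> = (1/20)[1*(8)*conj(2) + 1*(-4)*conj(-2) + 2*(1)*conj(1/2 - sqrt(5)/2) + 2*(-2 + sqrt(5))*conj(-sqrt(5)/2 - 1/2) + 2*(1)*conj(1/2 + sqrt(5)/2) + 2*(-sqrt(5) - 2)*conj(-1/2 + sqrt(5)/2) + 5*(0)*conj(0) + 5*(0)*conj(0)]
      = (1/20)[(16) + (8) + (1 - sqrt(5)) + (-3 + sqrt(5)) + (1 + sqrt(5)) + (-3 - sqrt(5)) + (0) + (0)] = 20/20 = 1
  <chi_rho, chi_8> = (1/20)[1*(8)*conj(2) + 1*(-4)*conj(2) + 2*(1)*conj(-sqrt(5)/2 - 1/2) + 2*(-2 + sqrt(5))*conj(-1/2 + sqrt(5)/2) + 2*(1)*conj(-1/2 + sqrt(5)/2) + 2*(-sqrt(5) - 2)*conj(-sqrt(5)/2 - 1/2) + 5*(0)*conj(0) + 5*(0)*conj(0)]
      = (1/20)[(16) + (-8) + (-sqrt(5) - 1) + (7 - 3*sqrt(5)) + (-1 + sqrt(5)) + (3*sqrt(5) + 7) + (0) + (0)] = 20/20 = 1
Dimension check: dim(rho) = sum (mult * dim) = 0*1 + 0*1 + 0*1 + 0*1 + 2*2 + 0*2 + 1*2 + 1*2 = 8 = chi_rho(e) = 8.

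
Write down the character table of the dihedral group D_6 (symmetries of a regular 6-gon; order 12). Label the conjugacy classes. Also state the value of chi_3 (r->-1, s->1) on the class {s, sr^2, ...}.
Conjugacy classes: {e} of size 1, {r^3} of size 1, {r^1, r^5} of size 2, {r^2, r^4} of size 2, {s, sr^2, ...} of size 3, {sr, sr^3, ...} of size 3.
Character table:
  irrep \ class              {e} (size 1)  {r^3} (size 1)  {r^1, r^5} (size 2)  {r^2, r^4} (size 2)  {s, sr^2, ...} (size 3)  {sr, sr^3, ...} (size 3)
  chi_1 (triv)               1             1               1                    1                    1                        1                       
  chi_2 (sign: r->1, s->-1)  1             1               1                    1                    -1                       -1                      
  chi_3 (r->-1, s->1)        1             -1              -1                   1                    1                        -1                      
  chi_4 (r->-1, s->-1)       1             -1              -1                   1                    -1                       1                       
  chi_5 (2d, j=1)            2             -2              1                    -1                   0                        0                       
  chi_6 (2d, j=2)            2             2               -1                   -1                   0                        0                       

Spot check: chi_3 (r->-1, s->1) on {s, sr^2, ...} = 1.

Details: D_6 has order 2*6 = 12 with 6 conjugacy classes, hence 6 irreducibles. Sum of squared dims 1 + 1 + 1 + 1 + 4 + 4 = 12 = |G|. Linear characters come from the abelianisation; the 2-dimensional irreps have character r^k -> 2*cos(2*pi*j*k/6), reflections -> 0.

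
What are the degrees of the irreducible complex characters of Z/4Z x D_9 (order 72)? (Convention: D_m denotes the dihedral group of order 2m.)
Dimensions: 1, 1, 1, 1, 1, 1, 1, 1, 2, 2, 2, 2, 2, 2, 2, 2, 2, 2, 2, 2, 2, 2, 2, 2

Proof sketch: There are 24 irreducibles (= number of conjugacy classes). Their dimensions d_i satisfy sum d_i^2 = |G| = 72: 1 + 1 + 1 + 1 + 1 + 1 + 1 + 1 + 4 + 4 + 4 + 4 + 4 + 4 + 4 + 4 + 4 + 4 + 4 + 4 + 4 + 4 + 4 + 4 = 72. (For the product with Z/4Z: each of the 4 1-dim characters of Z/4Z tensors with each irrep of D_9, giving 4 copies of each D_9-dimension.)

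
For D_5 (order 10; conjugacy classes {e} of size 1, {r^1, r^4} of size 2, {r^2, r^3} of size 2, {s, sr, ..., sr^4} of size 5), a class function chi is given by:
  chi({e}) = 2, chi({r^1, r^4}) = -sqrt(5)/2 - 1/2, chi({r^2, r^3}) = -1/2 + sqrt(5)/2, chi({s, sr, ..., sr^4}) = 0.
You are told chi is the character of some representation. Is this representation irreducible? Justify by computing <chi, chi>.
Irreducible: <chi, chi> = 1.

Solution. <chi, chi> = (1/|G|) sum_C |C| * |chi(C)|^2 = (1/10)[1*|2|^2 + 2*|-sqrt(5)/2 - 1/2|^2 + 2*|-1/2 + sqrt(5)/2|^2 + 5*|0|^2]
  = (1/10)[(4) + (sqrt(5) + 3) + (3 - sqrt(5)) + (0)] = 10/10 = 1.
A character is irreducible iff <chi, chi> = 1, so this representation is irreducible.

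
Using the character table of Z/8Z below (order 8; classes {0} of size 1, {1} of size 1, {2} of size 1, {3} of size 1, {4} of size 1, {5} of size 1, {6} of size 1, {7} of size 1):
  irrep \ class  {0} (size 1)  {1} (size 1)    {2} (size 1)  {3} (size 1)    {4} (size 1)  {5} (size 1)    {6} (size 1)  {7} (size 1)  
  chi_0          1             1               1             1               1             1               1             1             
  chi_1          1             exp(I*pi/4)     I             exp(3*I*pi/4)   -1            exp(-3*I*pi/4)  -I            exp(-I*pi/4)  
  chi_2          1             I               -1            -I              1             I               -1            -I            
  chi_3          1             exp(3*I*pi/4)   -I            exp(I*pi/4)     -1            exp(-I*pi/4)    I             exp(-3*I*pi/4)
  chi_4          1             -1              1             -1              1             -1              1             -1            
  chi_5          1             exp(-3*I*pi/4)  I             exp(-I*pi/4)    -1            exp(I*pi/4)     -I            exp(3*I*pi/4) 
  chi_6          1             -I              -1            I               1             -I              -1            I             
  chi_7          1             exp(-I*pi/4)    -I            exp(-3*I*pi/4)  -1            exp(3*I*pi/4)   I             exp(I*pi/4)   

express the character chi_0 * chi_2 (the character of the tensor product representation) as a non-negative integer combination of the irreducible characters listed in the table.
chi_0 tensor chi_2 = chi_2 (all other irreducibles have multiplicity 0).

Proof sketch: The character of a tensor product is the pointwise product (chi_0 * chi_2)(C) = chi_0(C) * chi_2(C):
  {0}: (1)*(1), {1}: (1)*(I), {2}: (1)*(-1), {3}: (1)*(-I), {4}: (1)*(1), {5}: (1)*(I), {6}: (1)*(-1), {7}: (1)*(-I)
so (chi_0 * chi_2) takes values
  {0} -> 1, {1} -> I, {2} -> -1, {3} -> -I, {4} -> 1, {5} -> I, {6} -> -1, {7} -> -I.
Now take the inner product of this character with each irreducible chi from the table, <chi_0*chi_2, chi> = (1/8) sum_C |C| (chi_0*chi_2)(C) conj(chi(C)):
  <chi_0*chi_2, chi_0> = (1/8)[1*(1)*conj(1) + 1*(I)*conj(1) + 1*(-1)*conj(1) + 1*(-I)*conj(1) + 1*(1)*conj(1) + 1*(I)*conj(1) + 1*(-1)*conj(1) + 1*(-I)*conj(1)]
      = (1/8)[(1) + (I) + (-1) + (-I) + (1) + (I) + (-1) + (-I)] = 0/8 = 0
  <chi_0*chi_2, chi_1> = (1/8)[1*(1)*conj(1) + 1*(I)*conj(exp(I*pi/4)) + 1*(-1)*conj(I) + 1*(-I)*conj(exp(3*I*pi/4)) + 1*(1)*conj(-1) + 1*(I)*conj(exp(-3*I*pi/4)) + 1*(-1)*conj(-I) + 1*(-I)*conj(exp(-I*pi/4))]
      = (1/8)[(1) + (exp(I*pi/4)) + (I) + (-exp(-I*pi/4)) + (-1) + (exp(-3*I*pi/4)) + (-I) + (-exp(3*I*pi/4))] = 0/8 = 0
  <chi_0*chi_2, chi_2> = (1/8)[1*(1)*conj(1) + 1*(I)*conj(I) + 1*(-1)*conj(-1) + 1*(-I)*conj(-I) + 1*(1)*conj(1) + 1*(I)*conj(I) + 1*(-1)*conj(-1) + 1*(-I)*conj(-I)]
      = (1/8)[(1) + (1) + (1) + (1) + (1) + (1) + (1) + (1)] = 8/8 = 1
  <chi_0*chi_2, chi_3> = (1/8)[1*(1)*conj(1) + 1*(I)*conj(exp(3*I*pi/4)) + 1*(-1)*conj(-I) + 1*(-I)*conj(exp(I*pi/4)) + 1*(1)*conj(-1) + 1*(I)*conj(exp(-I*pi/4)) + 1*(-1)*conj(I) + 1*(-I)*conj(exp(-3*I*pi/4))]
      = (1/8)[(1) + (exp(-I*pi/4)) + (-I) + (-exp(I*pi/4)) + (-1) + (exp(3*I*pi/4)) + (I) + (-exp(-3*I*pi/4))] = 0/8 = 0
  <chi_0*chi_2, chi_4> = (1/8)[1*(1)*conj(1) + 1*(I)*conj(-1) + 1*(-1)*conj(1) + 1*(-I)*conj(-1) + 1*(1)*conj(1) + 1*(I)*conj(-1) + 1*(-1)*conj(1) + 1*(-I)*conj(-1)]
      = (1/8)[(1) + (-I) + (-1) + (I) + (1) + (-I) + (-1) + (I)] = 0/8 = 0
  <chi_0*chi_2, chi_5> = (1/8)[1*(1)*conj(1) + 1*(I)*conj(exp(-3*I*pi/4)) + 1*(-1)*conj(I) + 1*(-I)*conj(exp(-I*pi/4)) + 1*(1)*conj(-1) + 1*(I)*conj(exp(I*pi/4)) + 1*(-1)*conj(-I) + 1*(-I)*conj(exp(3*I*pi/4))]
      = (1/8)[(1) + (exp(-3*I*pi/4)) + (I) + (-exp(3*I*pi/4)) + (-1) + (exp(I*pi/4)) + (-I) + (-exp(-I*pi/4))] = 0/8 = 0
  <chi_0*chi_2, chi_6> = (1/8)[1*(1)*conj(1) + 1*(I)*conj(-I) + 1*(-1)*conj(-1) + 1*(-I)*conj(I) + 1*(1)*conj(1) + 1*(I)*conj(-I) + 1*(-1)*conj(-1) + 1*(-I)*conj(I)]
      = (1/8)[(1) + (-1) + (1) + (-1) + (1) + (-1) + (1) + (-1)] = 0/8 = 0
  <chi_0*chi_2, chi_7> = (1/8)[1*(1)*conj(1) + 1*(I)*conj(exp(-I*pi/4)) + 1*(-1)*conj(-I) + 1*(-I)*conj(exp(-3*I*pi/4)) + 1*(1)*conj(-1) + 1*(I)*conj(exp(3*I*pi/4)) + 1*(-1)*conj(I) + 1*(-I)*conj(exp(I*pi/4))]
      = (1/8)[(1) + (exp(3*I*pi/4)) + (-I) + (-exp(-3*I*pi/4)) + (-1) + (exp(-I*pi/4)) + (I) + (-exp(I*pi/4))] = 0/8 = 0
(Exp terms are combined using exp(i*s)*conj(exp(i*t)) = exp(i*(s-t)), and sums of them are collapsed using the identity that for every m > 1 the m distinct m-th roots of unity sum to 0, e.g. 1 + exp(2*I*pi/3) + exp(-2*I*pi/3) = 0.)
Hence the multiplicities are chi_2: 1. Dimension check: dim(chi_0)*dim(chi_2) = 1*1 = 1 and sum (mult * dim) = 1*1 = 1.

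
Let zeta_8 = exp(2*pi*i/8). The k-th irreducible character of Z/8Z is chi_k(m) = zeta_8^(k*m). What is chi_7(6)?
chi_7(6) = zeta_8^42 = I

Justification: chi_7(6) = zeta_8^(7*6) = zeta_8^42. Since zeta_8^8 = 1, this equals zeta_8^2 = exp(2*pi*i*2/8) = I.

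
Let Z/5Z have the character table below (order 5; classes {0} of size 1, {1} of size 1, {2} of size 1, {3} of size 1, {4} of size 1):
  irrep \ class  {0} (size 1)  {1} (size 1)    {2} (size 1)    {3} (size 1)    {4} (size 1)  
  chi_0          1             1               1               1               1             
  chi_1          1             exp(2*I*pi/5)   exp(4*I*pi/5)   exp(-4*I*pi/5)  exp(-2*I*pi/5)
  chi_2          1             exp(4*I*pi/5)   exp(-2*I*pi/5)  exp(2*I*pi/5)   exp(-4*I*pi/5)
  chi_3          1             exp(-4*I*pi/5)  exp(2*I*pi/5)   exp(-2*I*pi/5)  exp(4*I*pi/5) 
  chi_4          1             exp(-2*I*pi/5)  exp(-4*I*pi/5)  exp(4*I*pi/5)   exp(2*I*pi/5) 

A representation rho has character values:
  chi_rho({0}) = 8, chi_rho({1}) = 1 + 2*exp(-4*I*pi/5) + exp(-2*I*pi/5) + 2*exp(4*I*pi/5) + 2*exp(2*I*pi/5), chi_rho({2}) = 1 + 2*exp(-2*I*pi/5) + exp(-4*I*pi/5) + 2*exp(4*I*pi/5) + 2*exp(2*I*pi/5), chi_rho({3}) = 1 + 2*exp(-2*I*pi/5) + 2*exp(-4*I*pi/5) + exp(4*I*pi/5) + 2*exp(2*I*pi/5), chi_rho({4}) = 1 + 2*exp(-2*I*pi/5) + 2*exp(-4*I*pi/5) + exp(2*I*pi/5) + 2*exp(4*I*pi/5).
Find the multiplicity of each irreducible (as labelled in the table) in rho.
Multiplicities: chi_0: 1, chi_1: 2, chi_2: 2, chi_3: 2, chi_4: 1.

Solution. Use <chi_rho, chi> = (1/|G|) sum_C |C| * chi_rho(C) * conj(chi(C)) with |G| = 5 for each irreducible chi in the table:
  <chi_rho, chi_0> = (1/5)[1*(8)*conj(1) + 1*(1 + 2*exp(-4*I*pi/5) + exp(-2*I*pi/5) + 2*exp(4*I*pi/5) + 2*exp(2*I*pi/5))*conj(1) + 1*(1 + 2*exp(-2*I*pi/5) + exp(-4*I*pi/5) + 2*exp(4*I*pi/5) + 2*exp(2*I*pi/5))*conj(1) + 1*(1 + 2*exp(-2*I*pi/5) + 2*exp(-4*I*pi/5) + exp(4*I*pi/5) + 2*exp(2*I*pi/5))*conj(1) + 1*(1 + 2*exp(-2*I*pi/5) + 2*exp(-4*I*pi/5) + exp(2*I*pi/5) + 2*exp(4*I*pi/5))*conj(1)]
      = (1/5)[(8) + (1 + 2*exp(-4*I*pi/5) + exp(-2*I*pi/5) + 2*exp(4*I*pi/5) + 2*exp(2*I*pi/5)) + (1 + 2*exp(-2*I*pi/5) + exp(-4*I*pi/5) + 2*exp(4*I*pi/5) + 2*exp(2*I*pi/5)) + (1 + 2*exp(-2*I*pi/5) + 2*exp(-4*I*pi/5) + exp(4*I*pi/5) + 2*exp(2*I*pi/5)) + (1 + 2*exp(-2*I*pi/5) + 2*exp(-4*I*pi/5) + exp(2*I*pi/5) + 2*exp(4*I*pi/5))] = 5/5 = 1
  <chi_rho, chi_1> = (1/5)[1*(8)*conj(1) + 1*(1 + 2*exp(-4*I*pi/5) + exp(-2*I*pi/5) + 2*exp(4*I*pi/5) + 2*exp(2*I*pi/5))*conj(exp(2*I*pi/5)) + 1*(1 + 2*exp(-2*I*pi/5) + exp(-4*I*pi/5) + 2*exp(4*I*pi/5) + 2*exp(2*I*pi/5))*conj(exp(4*I*pi/5)) + 1*(1 + 2*exp(-2*I*pi/5) + 2*exp(-4*I*pi/5) + exp(4*I*pi/5) + 2*exp(2*I*pi/5))*conj(exp(-4*I*pi/5)) + 1*(1 + 2*exp(-2*I*pi/5) + 2*exp(-4*I*pi/5) + exp(2*I*pi/5) + 2*exp(4*I*pi/5))*conj(exp(-2*I*pi/5))]
      = (1/5)[(8) + (2 + exp(-2*I*pi/5) + exp(-4*I*pi/5) + 2*exp(4*I*pi/5) + 2*exp(2*I*pi/5)) + (2 + 2*exp(-2*I*pi/5) + exp(-4*I*pi/5) + exp(2*I*pi/5) + 2*exp(4*I*pi/5)) + (2 + 2*exp(-4*I*pi/5) + exp(-2*I*pi/5) + exp(4*I*pi/5) + 2*exp(2*I*pi/5)) + (2 + 2*exp(-2*I*pi/5) + 2*exp(-4*I*pi/5) + exp(4*I*pi/5) + exp(2*I*pi/5))] = 10/5 = 2
  <chi_rho, chi_2> = (1/5)[1*(8)*conj(1) + 1*(1 + 2*exp(-4*I*pi/5) + exp(-2*I*pi/5) + 2*exp(4*I*pi/5) + 2*exp(2*I*pi/5))*conj(exp(4*I*pi/5)) + 1*(1 + 2*exp(-2*I*pi/5) + exp(-4*I*pi/5) + 2*exp(4*I*pi/5) + 2*exp(2*I*pi/5))*conj(exp(-2*I*pi/5)) + 1*(1 + 2*exp(-2*I*pi/5) + 2*exp(-4*I*pi/5) + exp(4*I*pi/5) + 2*exp(2*I*pi/5))*conj(exp(2*I*pi/5)) + 1*(1 + 2*exp(-2*I*pi/5) + 2*exp(-4*I*pi/5) + exp(2*I*pi/5) + 2*exp(4*I*pi/5))*conj(exp(-4*I*pi/5))]
      = (1/5)[(8) + (2 + 2*exp(-2*I*pi/5) + exp(-4*I*pi/5) + exp(4*I*pi/5) + 2*exp(2*I*pi/5)) + (2 + 2*exp(-4*I*pi/5) + exp(-2*I*pi/5) + exp(2*I*pi/5) + 2*exp(4*I*pi/5)) + (2 + 2*exp(-4*I*pi/5) + exp(-2*I*pi/5) + exp(2*I*pi/5) + 2*exp(4*I*pi/5)) + (2 + 2*exp(-2*I*pi/5) + exp(-4*I*pi/5) + exp(4*I*pi/5) + 2*exp(2*I*pi/5))] = 10/5 = 2
  <chi_rho, chi_3> = (1/5)[1*(8)*conj(1) + 1*(1 + 2*exp(-4*I*pi/5) + exp(-2*I*pi/5) + 2*exp(4*I*pi/5) + 2*exp(2*I*pi/5))*conj(exp(-4*I*pi/5)) + 1*(1 + 2*exp(-2*I*pi/5) + exp(-4*I*pi/5) + 2*exp(4*I*pi/5) + 2*exp(2*I*pi/5))*conj(exp(2*I*pi/5)) + 1*(1 + 2*exp(-2*I*pi/5) + 2*exp(-4*I*pi/5) + exp(4*I*pi/5) + 2*exp(2*I*pi/5))*conj(exp(-2*I*pi/5)) + 1*(1 + 2*exp(-2*I*pi/5) + 2*exp(-4*I*pi/5) + exp(2*I*pi/5) + 2*exp(4*I*pi/5))*conj(exp(4*I*pi/5))]
      = (1/5)[(8) + (2 + 2*exp(-2*I*pi/5) + 2*exp(-4*I*pi/5) + exp(4*I*pi/5) + exp(2*I*pi/5)) + (2 + 2*exp(-4*I*pi/5) + exp(-2*I*pi/5) + exp(4*I*pi/5) + 2*exp(2*I*pi/5)) + (2 + 2*exp(-2*I*pi/5) + exp(-4*I*pi/5) + exp(2*I*pi/5) + 2*exp(4*I*pi/5)) + (2 + exp(-2*I*pi/5) + exp(-4*I*pi/5) + 2*exp(4*I*pi/5) + 2*exp(2*I*pi/5))] = 10/5 = 2
  <chi_rho, chi_4> = (1/5)[1*(8)*conj(1) + 1*(1 + 2*exp(-4*I*pi/5) + exp(-2*I*pi/5) + 2*exp(4*I*pi/5) + 2*exp(2*I*pi/5))*conj(exp(-2*I*pi/5)) + 1*(1 + 2*exp(-2*I*pi/5) + exp(-4*I*pi/5) + 2*exp(4*I*pi/5) + 2*exp(2*I*pi/5))*conj(exp(-4*I*pi/5)) + 1*(1 + 2*exp(-2*I*pi/5) + 2*exp(-4*I*pi/5) + exp(4*I*pi/5) + 2*exp(2*I*pi/5))*conj(exp(4*I*pi/5)) + 1*(1 + 2*exp(-2*I*pi/5) + 2*exp(-4*I*pi/5) + exp(2*I*pi/5) + 2*exp(4*I*pi/5))*conj(exp(2*I*pi/5))]
      = (1/5)[(8) + (1 + 2*exp(-2*I*pi/5) + 2*exp(-4*I*pi/5) + exp(2*I*pi/5) + 2*exp(4*I*pi/5)) + (1 + 2*exp(-2*I*pi/5) + 2*exp(-4*I*pi/5) + exp(4*I*pi/5) + 2*exp(2*I*pi/5)) + (1 + 2*exp(-2*I*pi/5) + exp(-4*I*pi/5) + 2*exp(4*I*pi/5) + 2*exp(2*I*pi/5)) + (1 + 2*exp(-4*I*pi/5) + exp(-2*I*pi/5) + 2*exp(4*I*pi/5) + 2*exp(2*I*pi/5))] = 5/5 = 1
(Exp terms are combined using exp(i*s)*conj(exp(i*t)) = exp(i*(s-t)), and sums of them are collapsed using the identity that for every m > 1 the m distinct m-th roots of unity sum to 0, e.g. 1 + exp(2*I*pi/3) + exp(-2*I*pi/3) = 0.)
Dimension check: dim(rho) = sum (mult * dim) = 1*1 + 2*1 + 2*1 + 2*1 + 1*1 = 8 = chi_rho(e) = 8.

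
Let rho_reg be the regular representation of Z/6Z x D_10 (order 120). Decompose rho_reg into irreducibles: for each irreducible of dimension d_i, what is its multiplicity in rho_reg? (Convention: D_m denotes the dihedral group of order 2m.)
Each irreducible V_i of dimension d_i appears with multiplicity d_i, i.e. rho_reg = (direct sum over all irreducibles V_i) d_i V_i. The irreducible dimensions for Z/6Z x D_10 are 1, 1, 1, 1, 1, 1, 1, 1, 1, 1, 1, 1, 1, 1, 1, 1, 1, 1, 1, 1, 1, 1, 1, 1, 2, 2, 2, 2, 2, 2, 2, 2, 2, 2, 2, 2, 2, 2, 2, 2, 2, 2, 2, 2, 2, 2, 2, 2: 24 irreducibles of dimension 1, each with multiplicity 1; 24 irreducibles of dimension 2, each with multiplicity 2. Total dimension 24*1*1 + 24*2*2 = 120 = |G|.

Derivation: General theorem: in the regular representation of a finite group G, each irreducible appears with multiplicity equal to its dimension. Check: dim(rho_reg) = sum d_i^2 = 1 + 1 + 1 + 1 + 1 + 1 + 1 + 1 + 1 + 1 + 1 + 1 + 1 + 1 + 1 + 1 + 1 + 1 + 1 + 1 + 1 + 1 + 1 + 1 + 4 + 4 + 4 + 4 + 4 + 4 + 4 + 4 + 4 + 4 + 4 + 4 + 4 + 4 + 4 + 4 + 4 + 4 + 4 + 4 + 4 + 4 + 4 + 4 = 120 = |G|.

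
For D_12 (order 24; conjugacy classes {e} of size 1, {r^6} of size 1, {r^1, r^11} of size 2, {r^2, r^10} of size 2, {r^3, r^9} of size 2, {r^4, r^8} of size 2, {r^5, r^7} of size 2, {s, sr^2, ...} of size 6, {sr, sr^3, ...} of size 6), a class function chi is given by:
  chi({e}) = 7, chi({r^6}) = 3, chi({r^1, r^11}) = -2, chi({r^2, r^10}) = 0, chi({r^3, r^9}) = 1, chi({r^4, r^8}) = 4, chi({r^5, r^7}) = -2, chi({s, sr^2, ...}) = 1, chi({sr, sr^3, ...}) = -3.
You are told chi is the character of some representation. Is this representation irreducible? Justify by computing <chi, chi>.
Not irreducible (reducible): <chi, chi> = 7 > 1.

Argument: <chi, chi> = (1/|G|) sum_C |C| * |chi(C)|^2 = (1/24)[1*|7|^2 + 1*|3|^2 + 2*|-2|^2 + 2*|0|^2 + 2*|1|^2 + 2*|4|^2 + 2*|-2|^2 + 6*|1|^2 + 6*|-3|^2]
  = (1/24)[(49) + (9) + (8) + (0) + (2) + (32) + (8) + (6) + (54)] = 168/24 = 7.
A character is irreducible iff <chi, chi> = 1, so this representation is reducible.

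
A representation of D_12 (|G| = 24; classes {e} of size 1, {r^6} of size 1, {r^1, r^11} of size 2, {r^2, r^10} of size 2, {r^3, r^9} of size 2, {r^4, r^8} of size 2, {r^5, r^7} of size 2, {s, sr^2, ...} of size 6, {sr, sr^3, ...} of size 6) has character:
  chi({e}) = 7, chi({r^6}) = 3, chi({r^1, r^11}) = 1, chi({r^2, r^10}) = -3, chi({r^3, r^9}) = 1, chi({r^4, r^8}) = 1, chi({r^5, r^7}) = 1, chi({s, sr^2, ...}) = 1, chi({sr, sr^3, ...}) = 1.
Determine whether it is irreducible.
Not irreducible (reducible): <chi, chi> = 4 > 1.

Working: <chi, chi> = (1/|G|) sum_C |C| * |chi(C)|^2 = (1/24)[1*|7|^2 + 1*|3|^2 + 2*|1|^2 + 2*|-3|^2 + 2*|1|^2 + 2*|1|^2 + 2*|1|^2 + 6*|1|^2 + 6*|1|^2]
  = (1/24)[(49) + (9) + (2) + (18) + (2) + (2) + (2) + (6) + (6)] = 96/24 = 4.
A character is irreducible iff <chi, chi> = 1, so this representation is reducible.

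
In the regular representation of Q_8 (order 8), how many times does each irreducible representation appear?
Each irreducible V_i of dimension d_i appears with multiplicity d_i, i.e. rho_reg = (direct sum over all irreducibles V_i) d_i V_i. The irreducible dimensions for Q_8 are 1, 1, 1, 1, 2: 4 irreducibles of dimension 1, each with multiplicity 1; 1 irreducible of dimension 2, with multiplicity 2. Total dimension 4*1*1 + 1*2*2 = 8 = |G|.

Working: General theorem: in the regular representation of a finite group G, each irreducible appears with multiplicity equal to its dimension. Check: dim(rho_reg) = sum d_i^2 = 1 + 1 + 1 + 1 + 4 = 8 = |G|.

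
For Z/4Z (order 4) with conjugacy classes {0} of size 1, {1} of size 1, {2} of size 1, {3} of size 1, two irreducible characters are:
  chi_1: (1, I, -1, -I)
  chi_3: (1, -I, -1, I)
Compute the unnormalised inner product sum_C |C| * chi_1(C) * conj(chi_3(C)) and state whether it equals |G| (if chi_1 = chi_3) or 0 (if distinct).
Sum = 0; so <chi_1, chi_3> = 0 (distinct irreducibles are orthogonal).

Details: Compute term by term over conjugacy classes (|C| * chi_1(C) * conj(chi_3(C))):
  1*(1)*conj(1) + 1*(I)*conj(-I) + 1*(-1)*conj(-1) + 1*(-I)*conj(I)
  = (1) + (-1) + (1) + (-1)
  = 0.
(Exp terms are combined using exp(i*s)*conj(exp(i*t)) = exp(i*(s-t)), and sums of them are collapsed using the identity that for every m > 1 the m distinct m-th roots of unity sum to 0, e.g. 1 + exp(2*I*pi/3) + exp(-2*I*pi/3) = 0.)
Dividing by |G| = 4 gives 0/4 = 0, matching the row-orthogonality relation <chi_1, chi_3> = [chi_1 = chi_3].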